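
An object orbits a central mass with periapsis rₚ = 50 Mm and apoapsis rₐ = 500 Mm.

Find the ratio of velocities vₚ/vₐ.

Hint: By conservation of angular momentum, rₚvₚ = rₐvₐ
rₚ = 50 Mm = 5 × 10^7 m
rₐ = 500 Mm = 5 × 10^8 m
rₚvₚ = rₐvₐ  ⇒  vₚ/vₐ = rₐ/rₚ
vₚ/vₐ = (5 × 10^8) / (5 × 10^7) = 10

Final answer: vₚ/vₐ = 10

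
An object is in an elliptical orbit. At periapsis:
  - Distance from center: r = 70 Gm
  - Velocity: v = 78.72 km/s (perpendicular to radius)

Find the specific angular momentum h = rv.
r = 70 Gm = 7 × 10^10 m
v = 78.72 km/s = 78720 m/s
h = rv = 7 × 10^10 × 78720 = 5.5104 × 10^15 m²/s ≈ 5.51 × 10^15 m²/s

Final answer: h = 5.51 × 10^15 m²/s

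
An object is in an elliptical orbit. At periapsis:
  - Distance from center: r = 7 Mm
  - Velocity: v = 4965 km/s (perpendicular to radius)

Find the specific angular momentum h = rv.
r = 7 Mm = 7 × 10^6 m
v = 4965 km/s = 4.965 × 10^6 m/s
h = rv = 7 × 10^6 × 4.965 × 10^6 = 3.4755 × 10^13 m²/s ≈ 3.476 × 10^13 m²/s

Final answer: h = 3.476 × 10^13 m²/s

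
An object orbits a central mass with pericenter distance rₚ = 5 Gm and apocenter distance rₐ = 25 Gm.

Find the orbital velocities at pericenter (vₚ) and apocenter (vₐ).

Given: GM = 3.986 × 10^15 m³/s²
rₚ = 5 Gm = 5 × 10^9 m
rₐ = 25 Gm = 2.5 × 10^10 m
GM = 3.986 × 10^15 m³/s²
a = (rₚ + rₐ)/2 = 1.5 × 10^10 m
Vis-viva: v² = GM (2/r − 1/a)
vₚ² = 3.986 × 10^15 × (4 × 10^-10 − 6.66667 × 10^-11) = 1.32867 × 10^6 m²/s²
vₚ = 1152.68 m/s ≈ 1.153 km/s
vₐ² = 3.986 × 10^15 × (8 × 10^-11 − 6.66667 × 10^-11) = 53146.7 m²/s²
vₐ = 230.536 m/s ≈ 230.5 m/s

Final answer: vₚ = 1.153 km/s, vₐ = 230.5 m/s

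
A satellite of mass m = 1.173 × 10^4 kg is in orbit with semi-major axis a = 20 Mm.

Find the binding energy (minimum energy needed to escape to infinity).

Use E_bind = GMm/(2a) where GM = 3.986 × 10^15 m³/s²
a = 20 Mm = 2 × 10^7 m
GM = 3.986 × 10^15 m³/s²
m = 1.173 × 10^4 kg
GMm = 3.986 × 10^15 × 11730 = 4.67558 × 10^19 m³·kg/s²
2a = 4 × 10^7 m
E_bind = GMm/(2a) = 1.16889 × 10^12 J ≈ 1.169 TJ

Final answer: 1.169 TJ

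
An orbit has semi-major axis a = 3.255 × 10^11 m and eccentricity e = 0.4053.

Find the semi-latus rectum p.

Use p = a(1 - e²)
a = 3.255 × 10^11 m
e = 0.4053,  e² = 0.164268,  1 − e² = 0.835732
p = a(1 − e²) = 3.255 × 10^11 m × 0.835732 = 2.72031 × 10^11 m ≈ 2.72 × 10^11 m

Final answer: p = 2.72 × 10^11 m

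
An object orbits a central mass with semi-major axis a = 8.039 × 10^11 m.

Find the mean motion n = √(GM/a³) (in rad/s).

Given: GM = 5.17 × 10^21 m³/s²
a = 8.039 × 10^11 m
GM = 5.17 × 10^21 m³/s²
a³ = 5.19525 × 10^35 m³
GM/a³ = (5.17 × 10^21) / (5.19525 × 10^35) = 9.95141 × 10^-15 s⁻²
n = √(GM/a³) = 9.97567 × 10^-8 rad/s ≈ 9.976 × 10^-8 rad/s

Final answer: n = 9.976 × 10^-8 rad/s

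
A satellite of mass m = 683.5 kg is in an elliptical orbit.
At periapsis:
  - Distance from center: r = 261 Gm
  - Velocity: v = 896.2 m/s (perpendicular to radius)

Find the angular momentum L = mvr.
r = 261 Gm = 2.61 × 10^11 m
v = 896.2 m/s
vr = 896.2 × 2.61 × 10^11 = 2.33908 × 10^14 m²/s
L = m × vr = 683.5 × 2.33908 × 10^14 = 1.59876 × 10^17 kg·m²/s ≈ 1.599 × 10^17 kg·m²/s

Final answer: L = 1.599 × 10^17 kg·m²/s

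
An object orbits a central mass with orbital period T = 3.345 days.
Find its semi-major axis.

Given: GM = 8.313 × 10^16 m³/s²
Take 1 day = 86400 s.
T = 3.345 days = 289008 s
GM = 8.313 × 10^16 m³/s²
Kepler's third law: a³ = GM T² / (4π²)
T² = 8.35256 × 10^10 s²
a³ = (8.313 × 10^16) × (8.35256 × 10^10) / (4π²) = 1.75881 × 10^26 m³
a = (a³)^(1/3) = 5.60281 × 10^8 m ≈ 560.3 Mm

Final answer: 560.3 Mm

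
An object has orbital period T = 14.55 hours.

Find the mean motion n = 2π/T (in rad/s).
T = 14.55 hours = 52380 s
n = 2π / 52380 s = 0.000119954 rad/s ≈ 0.00012 rad/s

Final answer: n = 0.00012 rad/s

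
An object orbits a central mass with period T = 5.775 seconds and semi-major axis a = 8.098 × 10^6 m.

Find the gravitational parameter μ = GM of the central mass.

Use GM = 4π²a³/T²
T = 5.775 seconds
a = 8.098 × 10^6 m
a³ = 5.31047 × 10^20 m³
T² = 33.3506 s²
GM = 4π² × (5.31047 × 10^20) / 33.3506 = 6.28621 × 10^20 m³/s²
GM ≈ 6.286 × 10^20 m³/s²

Final answer: GM = 6.286 × 10^20 m³/s²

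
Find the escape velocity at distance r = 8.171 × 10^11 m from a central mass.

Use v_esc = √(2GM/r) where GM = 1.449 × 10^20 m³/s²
r = 8.171 × 10^11 m
GM = 1.449 × 10^20 m³/s²
2GM/r = 2 × (1.449 × 10^20) / (8.171 × 10^11) = 3.54669 × 10^8 m²/s²
v_esc = √(2GM/r) = 18832.7 m/s ≈ 18.83 km/s

Final answer: 18.83 km/s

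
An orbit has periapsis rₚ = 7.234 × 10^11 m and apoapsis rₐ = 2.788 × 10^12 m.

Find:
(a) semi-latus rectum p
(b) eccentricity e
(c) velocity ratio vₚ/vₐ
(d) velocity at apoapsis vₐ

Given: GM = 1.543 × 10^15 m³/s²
rₚ = 7.234 × 10^11 m
rₐ = 2.788 × 10^12 m
GM = 1.543 × 10^15 m³/s²
a = (rₚ + rₐ)/2 = 1.7557 × 10^12 m
e = (rₐ − rₚ)/(rₐ + rₚ) = (2.0646 × 10^12) / (3.5114 × 10^12) = 0.587971
(a) 1 − e² = 0.654291;  p = a(1 − e²) = 1.7557 × 10^12 × 0.654291 = 1.14874 × 10^12 m ≈ 1.149 × 10^12 m
(b) e = 0.587971 ≈ 0.588
(c) vₚ/vₐ = rₐ/rₚ (angular momentum) = (2.788 × 10^12) / (7.234 × 10^11) = 3.85402 ≈ 3.854
(d) vₐ² = GM (2/rₐ − 1/a) = 1.543 × 10^15 × (7.1736 × 10^-13 − 5.69573 × 10^-13) = 228.035 m²/s²;  vₐ = 15.1008 m/s ≈ 15.1 m/s

Final answer:
(a) semi-latus rectum p = 1.149 × 10^12 m
(b) eccentricity e = 0.588
(c) velocity ratio vₚ/vₐ = 3.854
(d) velocity at apoapsis vₐ = 15.1 m/s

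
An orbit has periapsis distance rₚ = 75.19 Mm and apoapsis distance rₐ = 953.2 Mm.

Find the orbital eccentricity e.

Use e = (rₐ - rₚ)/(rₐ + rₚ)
rₚ = 75.19 Mm = 7.519 × 10^7 m
rₐ = 953.2 Mm = 9.532 × 10^8 m
rₐ − rₚ = 8.7801 × 10^8 m
rₐ + rₚ = 1.02839 × 10^9 m
e = (rₐ − rₚ)/(rₐ + rₚ) = 0.853771

Final answer: e = 0.8538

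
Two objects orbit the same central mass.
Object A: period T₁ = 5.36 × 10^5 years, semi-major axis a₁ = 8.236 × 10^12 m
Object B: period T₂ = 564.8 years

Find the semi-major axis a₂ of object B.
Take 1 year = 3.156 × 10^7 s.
T₁ = 5.36 × 10^5 years = 1.69162 × 10^13 s
T₂ = 564.8 years = 1.78251 × 10^10 s
a₁ = 8.236 × 10^12 m
Kepler's third law: (T₂/T₁)² = (a₂/a₁)³  ⇒  a₂ = a₁ (T₂/T₁)^(2/3)
T₂/T₁ = 0.00105373
(T₂/T₁)^(2/3) = 0.0103551
a₂ = 8.236 × 10^12 m × 0.0103551 = 8.52844 × 10^10 m ≈ 8.528 × 10^10 m

Final answer: a₂ = 8.528 × 10^10 m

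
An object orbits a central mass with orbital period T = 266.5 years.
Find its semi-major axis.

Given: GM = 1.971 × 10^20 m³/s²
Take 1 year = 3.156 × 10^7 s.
T = 266.5 years = 8.41074 × 10^9 s
GM = 1.971 × 10^20 m³/s²
Kepler's third law: a³ = GM T² / (4π²)
T² = 7.07405 × 10^19 s²
a³ = (1.971 × 10^20) × (7.07405 × 10^19) / (4π²) = 3.53179 × 10^38 m³
a = (a³)^(1/3) = 7.06857 × 10^12 m ≈ 7.069 × 10^12 m

Final answer: 7.069 × 10^12 m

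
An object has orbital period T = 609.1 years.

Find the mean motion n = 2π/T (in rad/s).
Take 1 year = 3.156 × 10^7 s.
T = 609.1 years = 1.92232 × 10^10 s
n = 2π / (1.92232 × 10^10 s) = 3.26854 × 10^-10 rad/s ≈ 3.269 × 10^-10 rad/s

Final answer: n = 3.269 × 10^-10 rad/s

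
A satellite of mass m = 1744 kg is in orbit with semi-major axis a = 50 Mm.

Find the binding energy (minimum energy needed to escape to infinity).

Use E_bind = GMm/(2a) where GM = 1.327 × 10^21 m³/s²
a = 50 Mm = 5 × 10^7 m
GM = 1.327 × 10^21 m³/s²
m = 1744 kg
GMm = 1.327 × 10^21 × 1744 = 2.31429 × 10^24 m³·kg/s²
2a = 1 × 10^8 m
E_bind = GMm/(2a) = 2.31429 × 10^16 J ≈ 23.14 PJ

Final answer: 23.14 PJ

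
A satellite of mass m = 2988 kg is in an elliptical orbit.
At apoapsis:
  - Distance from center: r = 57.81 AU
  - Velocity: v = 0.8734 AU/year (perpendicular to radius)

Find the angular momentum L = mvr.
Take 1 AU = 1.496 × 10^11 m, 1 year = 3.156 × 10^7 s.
r = 57.81 AU = 8.64838 × 10^12 m
v = 0.8734 AU/year = 4140.07 m/s
vr = 4140.07 × 8.64838 × 10^12 = 3.58049 × 10^16 m²/s
L = m × vr = 2988 × 3.58049 × 10^16 = 1.06985 × 10^20 kg·m²/s ≈ 1.07 × 10^20 kg·m²/s

Final answer: L = 1.07 × 10^20 kg·m²/s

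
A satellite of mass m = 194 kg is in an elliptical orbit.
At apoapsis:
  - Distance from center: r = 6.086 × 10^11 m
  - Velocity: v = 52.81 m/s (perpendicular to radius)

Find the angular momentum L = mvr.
r = 6.086 × 10^11 m
v = 52.81 m/s
vr = 52.81 × 6.086 × 10^11 = 3.21402 × 10^13 m²/s
L = m × vr = 194 × 3.21402 × 10^13 = 6.23519 × 10^15 kg·m²/s ≈ 6.235 × 10^15 kg·m²/s

Final answer: L = 6.235 × 10^15 kg·m²/s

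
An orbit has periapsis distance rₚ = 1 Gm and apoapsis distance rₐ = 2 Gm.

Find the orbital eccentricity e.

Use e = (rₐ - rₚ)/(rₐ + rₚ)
rₚ = 1 Gm = 1 × 10^9 m
rₐ = 2 Gm = 2 × 10^9 m
rₐ − rₚ = 1 × 10^9 m
rₐ + rₚ = 3 × 10^9 m
e = (rₐ − rₚ)/(rₐ + rₚ) = 0.333333

Final answer: e = 0.3333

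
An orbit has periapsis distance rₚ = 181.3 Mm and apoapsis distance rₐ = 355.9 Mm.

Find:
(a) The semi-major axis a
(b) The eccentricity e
rₚ = 181.3 Mm = 1.813 × 10^8 m
rₐ = 355.9 Mm = 3.559 × 10^8 m
(a) a = (rₚ + rₐ)/2 = 2.686 × 10^8 m ≈ 268.6 Mm
(b) e = (rₐ − rₚ)/(rₐ + rₚ) = (1.746 × 10^8) / (5.372 × 10^8) = 0.325019

Final answer:
(a) a = 268.6 Mm
(b) e = 0.325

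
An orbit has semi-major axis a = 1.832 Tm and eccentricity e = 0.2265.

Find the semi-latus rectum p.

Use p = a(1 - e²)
a = 1.832 Tm = 1.832 × 10^12 m
e = 0.2265,  e² = 0.0513023,  1 − e² = 0.948698
p = a(1 − e²) = 1.832 × 10^12 m × 0.948698 = 1.73801 × 10^12 m ≈ 1.738 Tm

Final answer: p = 1.738 Tm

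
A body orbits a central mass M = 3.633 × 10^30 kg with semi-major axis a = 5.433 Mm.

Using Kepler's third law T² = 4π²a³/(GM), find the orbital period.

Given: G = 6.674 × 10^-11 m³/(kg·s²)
M = 3.633 × 10^30 kg
GM = G × M = 6.674 × 10^-11 × 3.633 × 10^30 = 2.42466 × 10^20 m³/s²
a = 5.433 Mm = 5.433 × 10^6 m
a³ = 1.60369 × 10^20 m³
T = 2π √(a³/GM) = 2π √((1.60369 × 10^20) / (2.42466 × 10^20)) = 2π × 0.813268 s
T = 5.10991 s ≈ 5.11 seconds

Final answer: 5.11 seconds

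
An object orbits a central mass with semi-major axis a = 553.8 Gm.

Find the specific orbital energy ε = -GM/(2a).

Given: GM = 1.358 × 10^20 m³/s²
a = 553.8 Gm = 5.538 × 10^11 m
GM = 1.358 × 10^20 m³/s²
2a = 1.1076 × 10^12 m
ε = −GM/(2a) = -1.22607 × 10^8 J/kg ≈ -122.6 MJ/kg

Final answer: -122.6 MJ/kg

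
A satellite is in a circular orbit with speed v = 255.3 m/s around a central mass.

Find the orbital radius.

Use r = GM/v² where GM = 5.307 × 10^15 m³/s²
v = 255.3 m/s
GM = 5.307 × 10^15 m³/s²
v² = 65178.1 m²/s²
r = GM/v² = (5.307 × 10^15) / 65178.1 = 8.14231 × 10^10 m ≈ 81.42 Gm

Final answer: 81.42 Gm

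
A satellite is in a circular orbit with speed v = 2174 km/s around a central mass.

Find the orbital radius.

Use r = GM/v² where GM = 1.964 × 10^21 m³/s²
v = 2174 km/s = 2.174 × 10^6 m/s
GM = 1.964 × 10^21 m³/s²
v² = 4.72628 × 10^12 m²/s²
r = GM/v² = (1.964 × 10^21) / (4.72628 × 10^12) = 4.15549 × 10^8 m ≈ 4.155 × 10^8 m

Final answer: 4.155 × 10^8 m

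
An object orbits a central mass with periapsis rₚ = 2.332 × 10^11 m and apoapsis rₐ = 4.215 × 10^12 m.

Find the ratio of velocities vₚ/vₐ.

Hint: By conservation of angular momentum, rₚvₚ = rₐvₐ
rₚ = 2.332 × 10^11 m
rₐ = 4.215 × 10^12 m
rₚvₚ = rₐvₐ  ⇒  vₚ/vₐ = rₐ/rₚ
vₚ/vₐ = (4.215 × 10^12) / (2.332 × 10^11) = 18.0746

Final answer: vₚ/vₐ = 18.07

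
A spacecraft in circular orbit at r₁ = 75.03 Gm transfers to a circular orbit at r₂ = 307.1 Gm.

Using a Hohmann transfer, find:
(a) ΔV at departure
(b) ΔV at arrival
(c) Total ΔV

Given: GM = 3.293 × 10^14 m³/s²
r₁ = 75.03 Gm = 7.503 × 10^10 m
r₂ = 307.1 Gm = 3.071 × 10^11 m
GM = 3.293 × 10^14 m³/s²
Transfer ellipse: a_t = (r₁ + r₂)/2 = 1.91065 × 10^11 m
Circular speed at r₁: v₁ = √(GM/r₁) = 66.2489 m/s
Transfer speed at r₁ (periapsis): v₁ₜ = √(GM(2/r₁ − 1/a_t)) = 83.99 m/s
(a) ΔV₁ = v₁ₜ − v₁ = 17.7412 m/s ≈ 17.74 m/s
Circular speed at r₂: v₂ = √(GM/r₂) = 32.7458 m/s
Transfer speed at r₂ (apoapsis): v₂ₜ = √(GM(2/r₂ − 1/a_t)) = 20.5203 m/s
(b) ΔV₂ = v₂ − v₂ₜ = 12.2256 m/s ≈ 12.23 m/s
(c) ΔV_total = ΔV₁ + ΔV₂ = 29.9667 m/s ≈ 29.97 m/s

Final answer:
(a) ΔV₁ = 17.74 m/s
(b) ΔV₂ = 12.23 m/s
(c) ΔV_total = 29.97 m/s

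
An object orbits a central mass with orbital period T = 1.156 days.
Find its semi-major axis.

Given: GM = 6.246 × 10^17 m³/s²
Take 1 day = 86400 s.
T = 1.156 days = 99878.4 s
GM = 6.246 × 10^17 m³/s²
Kepler's third law: a³ = GM T² / (4π²)
T² = 9.97569 × 10^9 s²
a³ = (6.246 × 10^17) × (9.97569 × 10^9) / (4π²) = 1.57828 × 10^26 m³
a = (a³)^(1/3) = 5.40416 × 10^8 m ≈ 540.4 Mm

Final answer: 540.4 Mm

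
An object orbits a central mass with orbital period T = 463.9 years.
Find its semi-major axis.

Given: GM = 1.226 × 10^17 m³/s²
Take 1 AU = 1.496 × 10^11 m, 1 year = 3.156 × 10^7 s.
T = 463.9 years = 1.46407 × 10^10 s
GM = 1.226 × 10^17 m³/s²
Kepler's third law: a³ = GM T² / (4π²)
T² = 2.1435 × 10^20 s²
a³ = (1.226 × 10^17) × (2.1435 × 10^20) / (4π²) = 6.65662 × 10^35 m³
a = (a³)^(1/3) = 8.73141 × 10^11 m ≈ 5.837 AU

Final answer: 5.837 AU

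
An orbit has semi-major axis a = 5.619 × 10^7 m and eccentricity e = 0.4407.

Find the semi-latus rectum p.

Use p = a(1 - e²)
a = 5.619 × 10^7 m
e = 0.4407,  e² = 0.194216,  1 − e² = 0.805784
p = a(1 − e²) = 5.619 × 10^7 m × 0.805784 = 4.5277 × 10^7 m ≈ 4.528 × 10^7 m

Final answer: p = 4.528 × 10^7 m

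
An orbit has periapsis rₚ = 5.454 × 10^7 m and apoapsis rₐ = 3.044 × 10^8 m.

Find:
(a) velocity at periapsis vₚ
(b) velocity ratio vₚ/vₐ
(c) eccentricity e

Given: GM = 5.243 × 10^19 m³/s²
rₚ = 5.454 × 10^7 m
rₐ = 3.044 × 10^8 m
GM = 5.243 × 10^19 m³/s²
a = (rₚ + rₐ)/2 = 1.7947 × 10^8 m
e = (rₐ − rₚ)/(rₐ + rₚ) = (2.4986 × 10^8) / (3.5894 × 10^8) = 0.696105
(a) vₚ² = GM (2/rₚ − 1/a) = 5.243 × 10^19 × (3.66703 × 10^-8 − 5.57196 × 10^-9) = 1.63049 × 10^12 m²/s²;  vₚ = 1.27691 × 10^6 m/s ≈ 1277 km/s
(b) vₚ/vₐ = rₐ/rₚ (angular momentum) = (3.044 × 10^8) / (5.454 × 10^7) = 5.58122 ≈ 5.581
(c) e = 0.696105 ≈ 0.6961

Final answer:
(a) velocity at periapsis vₚ = 1277 km/s
(b) velocity ratio vₚ/vₐ = 5.581
(c) eccentricity e = 0.6961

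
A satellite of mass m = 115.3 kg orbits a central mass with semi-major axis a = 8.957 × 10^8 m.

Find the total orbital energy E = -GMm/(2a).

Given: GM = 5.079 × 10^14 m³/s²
a = 8.957 × 10^8 m
GM = 5.079 × 10^14 m³/s²
2a = 1.7914 × 10^9 m
GMm = 5.079 × 10^14 × 115.3 = 5.85609 × 10^16 m³·kg/s²
E = −GMm/(2a) = -3.269 × 10^7 J ≈ -32.69 MJ

Final answer: -32.69 MJ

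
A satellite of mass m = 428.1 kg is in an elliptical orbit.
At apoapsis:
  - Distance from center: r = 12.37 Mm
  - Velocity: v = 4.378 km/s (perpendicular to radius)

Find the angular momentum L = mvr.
r = 12.37 Mm = 1.237 × 10^7 m
v = 4.378 km/s = 4378 m/s
vr = 4378 × 1.237 × 10^7 = 5.41559 × 10^10 m²/s
L = m × vr = 428.1 × 5.41559 × 10^10 = 2.31841 × 10^13 kg·m²/s ≈ 2.318 × 10^13 kg·m²/s

Final answer: L = 2.318 × 10^13 kg·m²/s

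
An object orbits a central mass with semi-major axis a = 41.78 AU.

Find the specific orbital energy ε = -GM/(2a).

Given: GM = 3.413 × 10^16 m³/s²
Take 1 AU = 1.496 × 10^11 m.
a = 41.78 AU = 6.25029 × 10^12 m
GM = 3.413 × 10^16 m³/s²
2a = 1.25006 × 10^13 m
ε = −GM/(2a) = -2730.27 J/kg ≈ -2.73 kJ/kg

Final answer: -2.73 kJ/kg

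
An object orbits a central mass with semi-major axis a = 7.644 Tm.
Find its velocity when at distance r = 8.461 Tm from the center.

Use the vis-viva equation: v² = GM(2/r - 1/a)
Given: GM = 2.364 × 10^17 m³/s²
a = 7.644 Tm = 7.644 × 10^12 m
r = 8.461 Tm = 8.461 × 10^12 m
GM = 2.364 × 10^17 m³/s²
2/r − 1/a = 2.36379 × 10^-13 − 1.30822 × 10^-13 = 1.05557 × 10^-13 m⁻¹
v² = GM (2/r − 1/a) = 24953.7 m²/s²
v = 157.967 m/s ≈ 158 m/s

Final answer: 158 m/s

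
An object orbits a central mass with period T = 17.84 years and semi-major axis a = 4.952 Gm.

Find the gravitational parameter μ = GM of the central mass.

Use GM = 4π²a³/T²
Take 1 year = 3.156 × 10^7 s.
T = 17.84 years = 5.6303 × 10^8 s
a = 4.952 Gm = 4.952 × 10^9 m
a³ = 1.21434 × 10^29 m³
T² = 3.17003 × 10^17 s²
GM = 4π² × (1.21434 × 10^29) / (3.17003 × 10^17) = 1.5123 × 10^13 m³/s²
GM ≈ 1.512 × 10^13 m³/s²

Final answer: GM = 1.512 × 10^13 m³/s²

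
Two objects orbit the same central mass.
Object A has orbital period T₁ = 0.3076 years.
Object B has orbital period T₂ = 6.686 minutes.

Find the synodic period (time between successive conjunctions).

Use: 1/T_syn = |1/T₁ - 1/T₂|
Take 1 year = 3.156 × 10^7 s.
T₁ = 0.3076 years = 9.70786 × 10^6 s
T₂ = 6.686 minutes = 401.16 s
1/T₁ = 1.03009 × 10^-7 s⁻¹
1/T₂ = 0.00249277 s⁻¹
|1/T₁ − 1/T₂| = 0.00249267 s⁻¹
T_syn = 1 / |1/T₁ − 1/T₂| = 401.177 s ≈ 6.686 minutes

Final answer: T_syn = 6.686 minutes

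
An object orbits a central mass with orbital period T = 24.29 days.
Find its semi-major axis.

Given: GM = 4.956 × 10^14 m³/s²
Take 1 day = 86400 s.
T = 24.29 days = 2.09866 × 10^6 s
GM = 4.956 × 10^14 m³/s²
Kepler's third law: a³ = GM T² / (4π²)
T² = 4.40436 × 10^12 s²
a³ = (4.956 × 10^14) × (4.40436 × 10^12) / (4π²) = 5.5291 × 10^25 m³
a = (a³)^(1/3) = 3.80965 × 10^8 m ≈ 3.81 × 10^8 m

Final answer: 3.81 × 10^8 m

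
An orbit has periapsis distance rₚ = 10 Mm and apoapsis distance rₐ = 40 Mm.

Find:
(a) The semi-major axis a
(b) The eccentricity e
rₚ = 10 Mm = 1 × 10^7 m
rₐ = 40 Mm = 4 × 10^7 m
(a) a = (rₚ + rₐ)/2 = 2.5 × 10^7 m ≈ 25 Mm
(b) e = (rₐ − rₚ)/(rₐ + rₚ) = (3 × 10^7) / (5 × 10^7) = 0.6

Final answer:
(a) a = 25 Mm
(b) e = 0.6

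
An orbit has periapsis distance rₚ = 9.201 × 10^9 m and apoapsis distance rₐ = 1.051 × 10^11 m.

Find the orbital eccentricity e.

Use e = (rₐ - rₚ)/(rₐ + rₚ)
rₚ = 9.201 × 10^9 m
rₐ = 1.051 × 10^11 m
rₐ − rₚ = 9.5899 × 10^10 m
rₐ + rₚ = 1.14301 × 10^11 m
e = (rₐ − rₚ)/(rₐ + rₚ) = 0.839004

Final answer: e = 0.839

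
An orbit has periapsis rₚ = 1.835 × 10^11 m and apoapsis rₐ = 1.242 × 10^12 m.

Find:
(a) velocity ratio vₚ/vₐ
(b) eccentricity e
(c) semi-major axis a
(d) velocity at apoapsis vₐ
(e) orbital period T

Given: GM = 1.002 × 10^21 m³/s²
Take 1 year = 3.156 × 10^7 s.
rₚ = 1.835 × 10^11 m
rₐ = 1.242 × 10^12 m
GM = 1.002 × 10^21 m³/s²
a = (rₚ + rₐ)/2 = 7.1275 × 10^11 m
e = (rₐ − rₚ)/(rₐ + rₚ) = (1.0585 × 10^12) / (1.4255 × 10^12) = 0.742546
(a) vₚ/vₐ = rₐ/rₚ (angular momentum) = (1.242 × 10^12) / (1.835 × 10^11) = 6.76839 ≈ 6.768
(b) e = 0.742546 ≈ 0.7425
(c) a = 7.1275 × 10^11 m ≈ 7.128 × 10^11 m
(d) vₐ² = GM (2/rₐ − 1/a) = 1.002 × 10^21 × (1.61031 × 10^-12 − 1.40302 × 10^-12) = 2.07704 × 10^8 m²/s²;  vₐ = 14411.9 m/s ≈ 14.41 km/s
(e) a³ = 3.62086 × 10^35 m³;  T = 2π √(a³/GM) = 2π × 1.90096 × 10^7 s = 1.19441 × 10^8 s ≈ 3.785 years

Final answer:
(a) velocity ratio vₚ/vₐ = 6.768
(b) eccentricity e = 0.7425
(c) semi-major axis a = 7.128 × 10^11 m
(d) velocity at apoapsis vₐ = 14.41 km/s
(e) orbital period T = 3.785 years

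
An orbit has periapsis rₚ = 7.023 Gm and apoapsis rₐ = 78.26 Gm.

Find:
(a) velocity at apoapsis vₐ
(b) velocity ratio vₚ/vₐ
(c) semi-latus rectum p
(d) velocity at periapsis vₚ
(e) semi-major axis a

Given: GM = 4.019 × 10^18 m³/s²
rₚ = 7.023 Gm = 7.023 × 10^9 m
rₐ = 78.26 Gm = 7.826 × 10^10 m
GM = 4.019 × 10^18 m³/s²
a = (rₚ + rₐ)/2 = 4.26415 × 10^10 m
e = (rₐ − rₚ)/(rₐ + rₚ) = (7.1237 × 10^10) / (8.5283 × 10^10) = 0.835301
(a) vₐ² = GM (2/rₐ − 1/a) = 4.019 × 10^18 × (2.55558 × 10^-11 − 2.34513 × 10^-11) = 8.45801 × 10^6 m²/s²;  vₐ = 2908.27 m/s ≈ 2.908 km/s
(b) vₚ/vₐ = rₐ/rₚ (angular momentum) = (7.826 × 10^10) / (7.023 × 10^9) = 11.1434 ≈ 11.14
(c) 1 − e² = 0.302272;  p = a(1 − e²) = 4.26415 × 10^10 × 0.302272 = 1.28893 × 10^10 m ≈ 12.89 Gm
(d) vₚ² = GM (2/rₚ − 1/a) = 4.019 × 10^18 × (2.84779 × 10^-10 − 2.34513 × 10^-11) = 1.05027 × 10^9 m²/s²;  vₚ = 32407.9 m/s ≈ 32.41 km/s
(e) a = 4.26415 × 10^10 m ≈ 42.64 Gm

Final answer:
(a) velocity at apoapsis vₐ = 2.908 km/s
(b) velocity ratio vₚ/vₐ = 11.14
(c) semi-latus rectum p = 12.89 Gm
(d) velocity at periapsis vₚ = 32.41 km/s
(e) semi-major axis a = 42.64 Gm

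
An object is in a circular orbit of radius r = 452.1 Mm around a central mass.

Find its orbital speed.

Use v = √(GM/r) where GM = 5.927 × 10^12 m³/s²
r = 452.1 Mm = 4.521 × 10^8 m
GM = 5.927 × 10^12 m³/s²
GM/r = (5.927 × 10^12) / (4.521 × 10^8) = 13109.9 m²/s²
v = √(GM/r) = 114.499 m/s ≈ 114.5 m/s

Final answer: 114.5 m/s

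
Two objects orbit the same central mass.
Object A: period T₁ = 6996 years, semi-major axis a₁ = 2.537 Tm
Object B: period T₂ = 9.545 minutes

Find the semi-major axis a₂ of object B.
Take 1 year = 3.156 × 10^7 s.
T₁ = 6996 years = 2.20794 × 10^11 s
T₂ = 9.545 minutes = 572.7 s
a₁ = 2.537 Tm = 2.537 × 10^12 m
Kepler's third law: (T₂/T₁)² = (a₂/a₁)³  ⇒  a₂ = a₁ (T₂/T₁)^(2/3)
T₂/T₁ = 2.59382 × 10^-9
(T₂/T₁)^(2/3) = 1.88782 × 10^-6
a₂ = 2.537 × 10^12 m × 1.88782 × 10^-6 = 4.7894 × 10^6 m ≈ 4.789 Mm

Final answer: a₂ = 4.789 Mm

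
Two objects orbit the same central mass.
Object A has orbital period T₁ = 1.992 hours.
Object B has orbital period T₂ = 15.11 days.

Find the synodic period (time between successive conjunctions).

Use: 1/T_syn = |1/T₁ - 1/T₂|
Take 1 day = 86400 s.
T₁ = 1.992 hours = 7171.2 s
T₂ = 15.11 days = 1.3055 × 10^6 s
1/T₁ = 0.000139447 s⁻¹
1/T₂ = 7.65988 × 10^-7 s⁻¹
|1/T₁ − 1/T₂| = 0.000138681 s⁻¹
T_syn = 1 / |1/T₁ − 1/T₂| = 7210.81 s ≈ 2.003 hours

Final answer: T_syn = 2.003 hours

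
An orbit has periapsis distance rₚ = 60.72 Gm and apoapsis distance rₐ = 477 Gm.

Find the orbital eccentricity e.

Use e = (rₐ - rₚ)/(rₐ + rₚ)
rₚ = 60.72 Gm = 6.072 × 10^10 m
rₐ = 477 Gm = 4.77 × 10^11 m
rₐ − rₚ = 4.1628 × 10^11 m
rₐ + rₚ = 5.3772 × 10^11 m
e = (rₐ − rₚ)/(rₐ + rₚ) = 0.774158

Final answer: e = 0.7742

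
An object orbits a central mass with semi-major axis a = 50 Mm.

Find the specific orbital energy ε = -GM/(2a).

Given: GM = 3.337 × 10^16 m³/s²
a = 50 Mm = 5 × 10^7 m
GM = 3.337 × 10^16 m³/s²
2a = 1 × 10^8 m
ε = −GM/(2a) = -3.337 × 10^8 J/kg ≈ -333.7 MJ/kg

Final answer: -333.7 MJ/kg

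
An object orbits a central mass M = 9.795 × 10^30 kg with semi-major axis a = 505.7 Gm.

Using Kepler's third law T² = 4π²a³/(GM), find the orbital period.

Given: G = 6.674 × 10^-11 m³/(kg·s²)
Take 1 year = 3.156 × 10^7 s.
M = 9.795 × 10^30 kg
GM = G × M = 6.674 × 10^-11 × 9.795 × 10^30 = 6.53718 × 10^20 m³/s²
a = 505.7 Gm = 5.057 × 10^11 m
a³ = 1.29324 × 10^35 m³
T = 2π √(a³/GM) = 2π √((1.29324 × 10^35) / (6.53718 × 10^20)) = 2π × 1.40651 × 10^7 s
T = 8.83739 × 10^7 s ≈ 2.8 years

Final answer: 2.8 years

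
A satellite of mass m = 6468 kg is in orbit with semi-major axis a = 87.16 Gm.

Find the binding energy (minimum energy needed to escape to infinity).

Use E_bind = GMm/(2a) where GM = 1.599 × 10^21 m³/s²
a = 87.16 Gm = 8.716 × 10^10 m
GM = 1.599 × 10^21 m³/s²
m = 6468 kg
GMm = 1.599 × 10^21 × 6468 = 1.03423 × 10^25 m³·kg/s²
2a = 1.7432 × 10^11 m
E_bind = GMm/(2a) = 5.93296 × 10^13 J ≈ 59.33 TJ

Final answer: 59.33 TJ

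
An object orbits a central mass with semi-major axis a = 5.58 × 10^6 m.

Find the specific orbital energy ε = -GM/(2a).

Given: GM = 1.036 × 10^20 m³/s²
a = 5.58 × 10^6 m
GM = 1.036 × 10^20 m³/s²
2a = 1.116 × 10^7 m
ε = −GM/(2a) = -9.28315 × 10^12 J/kg ≈ -9283 GJ/kg

Final answer: -9283 GJ/kg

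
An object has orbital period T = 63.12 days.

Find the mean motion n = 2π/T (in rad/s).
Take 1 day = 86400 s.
T = 63.12 days = 5.45357 × 10^6 s
n = 2π / (5.45357 × 10^6 s) = 1.15212 × 10^-6 rad/s ≈ 1.152 × 10^-6 rad/s

Final answer: n = 1.152 × 10^-6 rad/s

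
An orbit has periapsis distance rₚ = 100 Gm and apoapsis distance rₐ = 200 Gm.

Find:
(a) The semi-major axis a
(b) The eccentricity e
rₚ = 100 Gm = 1 × 10^11 m
rₐ = 200 Gm = 2 × 10^11 m
(a) a = (rₚ + rₐ)/2 = 1.5 × 10^11 m ≈ 150 Gm
(b) e = (rₐ − rₚ)/(rₐ + rₚ) = (1 × 10^11) / (3 × 10^11) = 0.333333

Final answer:
(a) a = 150 Gm
(b) e = 0.3333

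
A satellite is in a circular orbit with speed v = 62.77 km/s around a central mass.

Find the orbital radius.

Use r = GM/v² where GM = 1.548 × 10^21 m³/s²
v = 62.77 km/s = 62770 m/s
GM = 1.548 × 10^21 m³/s²
v² = 3.94007 × 10^9 m²/s²
r = GM/v² = (1.548 × 10^21) / (3.94007 × 10^9) = 3.92886 × 10^11 m ≈ 392.9 Gm

Final answer: 392.9 Gm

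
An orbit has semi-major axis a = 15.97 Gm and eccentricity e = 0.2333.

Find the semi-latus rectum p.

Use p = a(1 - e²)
a = 15.97 Gm = 1.597 × 10^10 m
e = 0.2333,  e² = 0.0544289,  1 − e² = 0.945571
p = a(1 − e²) = 1.597 × 10^10 m × 0.945571 = 1.51008 × 10^10 m ≈ 15.1 Gm

Final answer: p = 15.1 Gm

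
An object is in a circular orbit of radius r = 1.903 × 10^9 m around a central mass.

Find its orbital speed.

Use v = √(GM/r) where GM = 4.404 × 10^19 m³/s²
r = 1.903 × 10^9 m
GM = 4.404 × 10^19 m³/s²
GM/r = (4.404 × 10^19) / (1.903 × 10^9) = 2.31424 × 10^10 m²/s²
v = √(GM/r) = 152126 m/s ≈ 152.1 km/s

Final answer: 152.1 km/s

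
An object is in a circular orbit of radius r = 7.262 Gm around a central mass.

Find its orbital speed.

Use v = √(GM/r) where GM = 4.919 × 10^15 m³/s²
r = 7.262 Gm = 7.262 × 10^9 m
GM = 4.919 × 10^15 m³/s²
GM/r = (4.919 × 10^15) / (7.262 × 10^9) = 677362 m²/s²
v = √(GM/r) = 823.02 m/s ≈ 823 m/s

Final answer: 823 m/s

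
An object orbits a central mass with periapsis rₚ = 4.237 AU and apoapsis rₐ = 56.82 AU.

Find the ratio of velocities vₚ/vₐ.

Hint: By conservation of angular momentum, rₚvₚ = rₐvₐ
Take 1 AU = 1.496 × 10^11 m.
rₚ = 4.237 AU = 6.33855 × 10^11 m
rₐ = 56.82 AU = 8.50027 × 10^12 m
rₚvₚ = rₐvₐ  ⇒  vₚ/vₐ = rₐ/rₚ
vₚ/vₐ = (8.50027 × 10^12) / (6.33855 × 10^11) = 13.4104

Final answer: vₚ/vₐ = 13.41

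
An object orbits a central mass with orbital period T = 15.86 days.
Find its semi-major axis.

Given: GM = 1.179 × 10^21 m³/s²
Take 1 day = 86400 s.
T = 15.86 days = 1.3703 × 10^6 s
GM = 1.179 × 10^21 m³/s²
Kepler's third law: a³ = GM T² / (4π²)
T² = 1.87773 × 10^12 s²
a³ = (1.179 × 10^21) × (1.87773 × 10^12) / (4π²) = 5.60774 × 10^31 m³
a = (a³)^(1/3) = 3.82762 × 10^10 m ≈ 38.28 Gm

Final answer: 38.28 Gm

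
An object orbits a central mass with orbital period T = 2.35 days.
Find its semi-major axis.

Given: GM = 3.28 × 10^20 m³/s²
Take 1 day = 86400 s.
T = 2.35 days = 203040 s
GM = 3.28 × 10^20 m³/s²
Kepler's third law: a³ = GM T² / (4π²)
T² = 4.12252 × 10^10 s²
a³ = (3.28 × 10^20) × (4.12252 × 10^10) / (4π²) = 3.42513 × 10^29 m³
a = (a³)^(1/3) = 6.99669 × 10^9 m ≈ 6.997 Gm

Final answer: 6.997 Gm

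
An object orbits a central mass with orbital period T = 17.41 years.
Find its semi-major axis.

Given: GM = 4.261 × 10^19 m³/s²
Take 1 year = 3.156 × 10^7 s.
T = 17.41 years = 5.4946 × 10^8 s
GM = 4.261 × 10^19 m³/s²
Kepler's third law: a³ = GM T² / (4π²)
T² = 3.01906 × 10^17 s²
a³ = (4.261 × 10^19) × (3.01906 × 10^17) / (4π²) = 3.25854 × 10^35 m³
a = (a³)^(1/3) = 6.88136 × 10^11 m ≈ 6.881 × 10^11 m

Final answer: 6.881 × 10^11 m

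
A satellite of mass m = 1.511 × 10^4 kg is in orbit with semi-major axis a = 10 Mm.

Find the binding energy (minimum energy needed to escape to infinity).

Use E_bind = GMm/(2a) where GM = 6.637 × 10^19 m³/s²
a = 10 Mm = 1 × 10^7 m
GM = 6.637 × 10^19 m³/s²
m = 1.511 × 10^4 kg
GMm = 6.637 × 10^19 × 15110 = 1.00285 × 10^24 m³·kg/s²
2a = 2 × 10^7 m
E_bind = GMm/(2a) = 5.01425 × 10^16 J ≈ 50.14 PJ

Final answer: 50.14 PJ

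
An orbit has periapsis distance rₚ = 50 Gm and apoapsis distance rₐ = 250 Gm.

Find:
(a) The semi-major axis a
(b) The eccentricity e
rₚ = 50 Gm = 5 × 10^10 m
rₐ = 250 Gm = 2.5 × 10^11 m
(a) a = (rₚ + rₐ)/2 = 1.5 × 10^11 m ≈ 150 Gm
(b) e = (rₐ − rₚ)/(rₐ + rₚ) = (2 × 10^11) / (3 × 10^11) = 0.666667

Final answer:
(a) a = 150 Gm
(b) e = 0.6667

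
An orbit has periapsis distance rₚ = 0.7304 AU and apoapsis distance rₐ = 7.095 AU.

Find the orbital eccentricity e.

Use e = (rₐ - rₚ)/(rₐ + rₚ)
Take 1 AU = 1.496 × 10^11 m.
rₚ = 0.7304 AU = 1.09268 × 10^11 m
rₐ = 7.095 AU = 1.06141 × 10^12 m
rₐ − rₚ = 9.52144 × 10^11 m
rₐ + rₚ = 1.17068 × 10^12 m
e = (rₐ − rₚ)/(rₐ + rₚ) = 0.813326

Final answer: e = 0.8133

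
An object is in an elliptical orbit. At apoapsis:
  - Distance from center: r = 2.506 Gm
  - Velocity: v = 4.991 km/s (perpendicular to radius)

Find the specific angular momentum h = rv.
r = 2.506 Gm = 2.506 × 10^9 m
v = 4.991 km/s = 4991 m/s
h = rv = 2.506 × 10^9 × 4991 = 1.25074 × 10^13 m²/s ≈ 1.251 × 10^13 m²/s

Final answer: h = 1.251 × 10^13 m²/s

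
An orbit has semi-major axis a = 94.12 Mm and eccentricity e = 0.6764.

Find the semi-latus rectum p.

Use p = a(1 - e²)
a = 94.12 Mm = 9.412 × 10^7 m
e = 0.6764,  e² = 0.457517,  1 − e² = 0.542483
p = a(1 − e²) = 9.412 × 10^7 m × 0.542483 = 5.10585 × 10^7 m ≈ 51.06 Mm

Final answer: p = 51.06 Mm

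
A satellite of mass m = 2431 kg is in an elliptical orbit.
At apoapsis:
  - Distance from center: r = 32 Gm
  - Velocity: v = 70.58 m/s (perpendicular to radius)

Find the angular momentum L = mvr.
r = 32 Gm = 3.2 × 10^10 m
v = 70.58 m/s
vr = 70.58 × 3.2 × 10^10 = 2.25856 × 10^12 m²/s
L = m × vr = 2431 × 2.25856 × 10^12 = 5.49056 × 10^15 kg·m²/s ≈ 5.491 × 10^15 kg·m²/s

Final answer: L = 5.491 × 10^15 kg·m²/s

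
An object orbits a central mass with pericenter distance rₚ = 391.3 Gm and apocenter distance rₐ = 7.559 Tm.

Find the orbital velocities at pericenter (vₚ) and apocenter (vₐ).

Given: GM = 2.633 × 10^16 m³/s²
rₚ = 391.3 Gm = 3.913 × 10^11 m
rₐ = 7.559 Tm = 7.559 × 10^12 m
GM = 2.633 × 10^16 m³/s²
a = (rₚ + rₐ)/2 = 3.97515 × 10^12 m
Vis-viva: v² = GM (2/r − 1/a)
vₚ² = 2.633 × 10^16 × (5.11117 × 10^-12 − 2.51563 × 10^-13) = 127953 m²/s²
vₚ = 357.706 m/s ≈ 357.7 m/s
vₐ² = 2.633 × 10^16 × (2.64585 × 10^-13 − 2.51563 × 10^-13) = 342.881 m²/s²
vₐ = 18.517 m/s ≈ 18.52 m/s

Final answer: vₚ = 357.7 m/s, vₐ = 18.52 m/s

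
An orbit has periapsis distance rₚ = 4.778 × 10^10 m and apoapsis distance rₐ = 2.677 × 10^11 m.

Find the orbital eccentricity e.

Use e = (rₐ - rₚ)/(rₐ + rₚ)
rₚ = 4.778 × 10^10 m
rₐ = 2.677 × 10^11 m
rₐ − rₚ = 2.1992 × 10^11 m
rₐ + rₚ = 3.1548 × 10^11 m
e = (rₐ − rₚ)/(rₐ + rₚ) = 0.697096

Final answer: e = 0.6971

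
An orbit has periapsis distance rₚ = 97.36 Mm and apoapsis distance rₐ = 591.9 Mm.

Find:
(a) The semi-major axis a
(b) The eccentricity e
rₚ = 97.36 Mm = 9.736 × 10^7 m
rₐ = 591.9 Mm = 5.919 × 10^8 m
(a) a = (rₚ + rₐ)/2 = 3.4463 × 10^8 m ≈ 344.6 Mm
(b) e = (rₐ − rₚ)/(rₐ + rₚ) = (4.9454 × 10^8) / (6.8926 × 10^8) = 0.717494

Final answer:
(a) a = 344.6 Mm
(b) e = 0.7175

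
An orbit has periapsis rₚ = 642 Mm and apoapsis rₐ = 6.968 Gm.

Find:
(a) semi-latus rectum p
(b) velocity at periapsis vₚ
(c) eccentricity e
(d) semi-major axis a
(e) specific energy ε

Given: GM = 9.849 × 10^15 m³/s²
rₚ = 642 Mm = 6.42 × 10^8 m
rₐ = 6.968 Gm = 6.968 × 10^9 m
GM = 9.849 × 10^15 m³/s²
a = (rₚ + rₐ)/2 = 3.805 × 10^9 m
e = (rₐ − rₚ)/(rₐ + rₚ) = (6.326 × 10^9) / (7.61 × 10^9) = 0.831275
(a) 1 − e² = 0.308982;  p = a(1 − e²) = 3.805 × 10^9 × 0.308982 = 1.17568 × 10^9 m ≈ 1.176 Gm
(b) vₚ² = GM (2/rₚ − 1/a) = 9.849 × 10^15 × (3.11526 × 10^-9 − 2.62812 × 10^-10) = 2.80938 × 10^7 m²/s²;  vₚ = 5300.36 m/s ≈ 5.3 km/s
(c) e = 0.831275 ≈ 0.8313
(d) a = 3.805 × 10^9 m ≈ 3.805 Gm
(e) 2a = 7.61 × 10^9 m;  ε = −GM/(2a) = -1.29422 × 10^6 J/kg ≈ -1.294 MJ/kg

Final answer:
(a) semi-latus rectum p = 1.176 Gm
(b) velocity at periapsis vₚ = 5.3 km/s
(c) eccentricity e = 0.8313
(d) semi-major axis a = 3.805 Gm
(e) specific energy ε = -1.294 MJ/kg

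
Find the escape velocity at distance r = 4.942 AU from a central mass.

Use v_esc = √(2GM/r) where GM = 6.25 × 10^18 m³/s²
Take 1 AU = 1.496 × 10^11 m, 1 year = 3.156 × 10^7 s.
r = 4.942 AU = 7.39323 × 10^11 m
GM = 6.25 × 10^18 m³/s²
2GM/r = 2 × (6.25 × 10^18) / (7.39323 × 10^11) = 1.69074 × 10^7 m²/s²
v_esc = √(2GM/r) = 4111.86 m/s ≈ 0.8674 AU/year

Final answer: 0.8674 AU/year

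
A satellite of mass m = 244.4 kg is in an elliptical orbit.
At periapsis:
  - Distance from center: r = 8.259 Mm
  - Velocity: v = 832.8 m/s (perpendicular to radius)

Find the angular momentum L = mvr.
r = 8.259 Mm = 8.259 × 10^6 m
v = 832.8 m/s
vr = 832.8 × 8.259 × 10^6 = 6.8781 × 10^9 m²/s
L = m × vr = 244.4 × 6.8781 × 10^9 = 1.68101 × 10^12 kg·m²/s ≈ 1.681 × 10^12 kg·m²/s

Final answer: L = 1.681 × 10^12 kg·m²/s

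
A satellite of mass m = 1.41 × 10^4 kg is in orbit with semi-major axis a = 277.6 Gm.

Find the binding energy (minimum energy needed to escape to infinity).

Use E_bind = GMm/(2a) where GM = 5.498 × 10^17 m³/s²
a = 277.6 Gm = 2.776 × 10^11 m
GM = 5.498 × 10^17 m³/s²
m = 1.41 × 10^4 kg
GMm = 5.498 × 10^17 × 14100 = 7.75218 × 10^21 m³·kg/s²
2a = 5.552 × 10^11 m
E_bind = GMm/(2a) = 1.39629 × 10^10 J ≈ 13.96 GJ

Final answer: 13.96 GJ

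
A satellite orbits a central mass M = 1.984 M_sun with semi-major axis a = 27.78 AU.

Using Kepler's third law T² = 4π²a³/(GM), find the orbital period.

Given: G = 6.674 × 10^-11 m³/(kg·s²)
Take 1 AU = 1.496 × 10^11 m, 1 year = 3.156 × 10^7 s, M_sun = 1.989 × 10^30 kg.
M = 1.984 M_sun = 3.94618 × 10^30 kg
GM = G × M = 6.674 × 10^-11 × 3.94618 × 10^30 = 2.63368 × 10^20 m³/s²
a = 27.78 AU = 4.15589 × 10^12 m
a³ = 7.1778 × 10^37 m³
T = 2π √(a³/GM) = 2π √((7.1778 × 10^37) / (2.63368 × 10^20)) = 2π × 5.22053 × 10^8 s
T = 3.28015 × 10^9 s ≈ 103.9 years

Final answer: 103.9 years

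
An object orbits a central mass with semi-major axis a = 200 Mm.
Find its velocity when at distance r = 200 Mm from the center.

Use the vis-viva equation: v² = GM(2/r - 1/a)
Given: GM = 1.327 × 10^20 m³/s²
a = 200 Mm = 2 × 10^8 m
r = 200 Mm = 2 × 10^8 m
GM = 1.327 × 10^20 m³/s²
2/r − 1/a = 1 × 10^-8 − 5 × 10^-9 = 5 × 10^-9 m⁻¹
v² = GM (2/r − 1/a) = 6.635 × 10^11 m²/s²
v = 814555 m/s ≈ 814.6 km/s

Final answer: 814.6 km/s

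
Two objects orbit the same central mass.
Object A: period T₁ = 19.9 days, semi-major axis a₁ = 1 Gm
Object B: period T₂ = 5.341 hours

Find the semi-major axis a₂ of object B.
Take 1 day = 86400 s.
T₁ = 19.9 days = 1.71936 × 10^6 s
T₂ = 5.341 hours = 19227.6 s
a₁ = 1 Gm = 1 × 10^9 m
Kepler's third law: (T₂/T₁)² = (a₂/a₁)³  ⇒  a₂ = a₁ (T₂/T₁)^(2/3)
T₂/T₁ = 0.011183
(T₂/T₁)^(2/3) = 0.0500079
a₂ = 1 × 10^9 m × 0.0500079 = 5.00079 × 10^7 m ≈ 50.01 Mm

Final answer: a₂ = 50.01 Mm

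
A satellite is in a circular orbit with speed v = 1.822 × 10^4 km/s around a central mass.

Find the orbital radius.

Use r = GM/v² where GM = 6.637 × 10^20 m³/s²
v = 1.822 × 10^4 km/s = 1.822 × 10^7 m/s
GM = 6.637 × 10^20 m³/s²
v² = 3.31968 × 10^14 m²/s²
r = GM/v² = (6.637 × 10^20) / (3.31968 × 10^14) = 1.99929 × 10^6 m ≈ 1.999 Mm

Final answer: 1.999 Mm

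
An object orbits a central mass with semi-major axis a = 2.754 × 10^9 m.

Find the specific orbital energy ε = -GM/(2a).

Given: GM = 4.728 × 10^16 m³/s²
a = 2.754 × 10^9 m
GM = 4.728 × 10^16 m³/s²
2a = 5.508 × 10^9 m
ε = −GM/(2a) = -8.58388 × 10^6 J/kg ≈ -8.584 MJ/kg

Final answer: -8.584 MJ/kg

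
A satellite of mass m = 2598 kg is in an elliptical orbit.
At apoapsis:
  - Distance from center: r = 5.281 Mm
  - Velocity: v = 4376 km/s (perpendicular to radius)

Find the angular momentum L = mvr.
r = 5.281 Mm = 5.281 × 10^6 m
v = 4376 km/s = 4.376 × 10^6 m/s
vr = 4.376 × 10^6 × 5.281 × 10^6 = 2.31097 × 10^13 m²/s
L = m × vr = 2598 × 2.31097 × 10^13 = 6.00389 × 10^16 kg·m²/s ≈ 6.004 × 10^16 kg·m²/s

Final answer: L = 6.004 × 10^16 kg·m²/s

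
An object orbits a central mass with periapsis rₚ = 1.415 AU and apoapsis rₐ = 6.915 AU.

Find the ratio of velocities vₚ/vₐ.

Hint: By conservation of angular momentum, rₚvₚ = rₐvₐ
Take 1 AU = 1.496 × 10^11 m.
rₚ = 1.415 AU = 2.11684 × 10^11 m
rₐ = 6.915 AU = 1.03448 × 10^12 m
rₚvₚ = rₐvₐ  ⇒  vₚ/vₐ = rₐ/rₚ
vₚ/vₐ = (1.03448 × 10^12) / (2.11684 × 10^11) = 4.88693

Final answer: vₚ/vₐ = 4.887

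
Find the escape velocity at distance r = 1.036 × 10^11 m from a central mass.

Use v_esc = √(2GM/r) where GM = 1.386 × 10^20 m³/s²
r = 1.036 × 10^11 m
GM = 1.386 × 10^20 m³/s²
2GM/r = 2 × (1.386 × 10^20) / (1.036 × 10^11) = 2.67568 × 10^9 m²/s²
v_esc = √(2GM/r) = 51726.9 m/s ≈ 51.73 km/s

Final answer: 51.73 km/s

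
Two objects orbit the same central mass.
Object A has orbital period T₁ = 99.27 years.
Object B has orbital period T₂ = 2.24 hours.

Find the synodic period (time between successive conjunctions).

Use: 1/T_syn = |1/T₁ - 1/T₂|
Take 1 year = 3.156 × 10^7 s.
T₁ = 99.27 years = 3.13296 × 10^9 s
T₂ = 2.24 hours = 8064 s
1/T₁ = 3.19187 × 10^-10 s⁻¹
1/T₂ = 0.000124008 s⁻¹
|1/T₁ − 1/T₂| = 0.000124008 s⁻¹
T_syn = 1 / |1/T₁ − 1/T₂| = 8064.02 s ≈ 2.24 hours

Final answer: T_syn = 2.24 hours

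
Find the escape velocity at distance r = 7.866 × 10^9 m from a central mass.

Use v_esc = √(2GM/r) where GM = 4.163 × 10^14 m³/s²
r = 7.866 × 10^9 m
GM = 4.163 × 10^14 m³/s²
2GM/r = 2 × (4.163 × 10^14) / (7.866 × 10^9) = 105848 m²/s²
v_esc = √(2GM/r) = 325.343 m/s ≈ 325.3 m/s

Final answer: 325.3 m/s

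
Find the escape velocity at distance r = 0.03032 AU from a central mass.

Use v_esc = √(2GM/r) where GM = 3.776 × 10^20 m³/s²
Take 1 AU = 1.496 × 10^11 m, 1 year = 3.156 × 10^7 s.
r = 0.03032 AU = 4.53587 × 10^9 m
GM = 3.776 × 10^20 m³/s²
2GM/r = 2 × (3.776 × 10^20) / (4.53587 × 10^9) = 1.66495 × 10^11 m²/s²
v_esc = √(2GM/r) = 408038 m/s ≈ 86.08 AU/year

Final answer: 86.08 AU/year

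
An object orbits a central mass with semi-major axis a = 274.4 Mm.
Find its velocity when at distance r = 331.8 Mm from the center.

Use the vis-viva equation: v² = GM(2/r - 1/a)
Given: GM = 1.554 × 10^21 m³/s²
a = 274.4 Mm = 2.744 × 10^8 m
r = 331.8 Mm = 3.318 × 10^8 m
GM = 1.554 × 10^21 m³/s²
2/r − 1/a = 6.02773 × 10^-9 − 3.64431 × 10^-9 = 2.38341 × 10^-9 m⁻¹
v² = GM (2/r − 1/a) = 3.70382 × 10^12 m²/s²
v = 1.92453 × 10^6 m/s ≈ 1925 km/s

Final answer: 1925 km/s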